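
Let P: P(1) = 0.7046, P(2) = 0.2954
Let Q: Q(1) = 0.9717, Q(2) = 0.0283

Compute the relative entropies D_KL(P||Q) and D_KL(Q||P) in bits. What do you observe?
D_KL(P||Q) = 0.6728 bits, D_KL(Q||P) = 0.3548 bits. The two directions give different values (D_KL(P||Q) exceeds D_KL(Q||P) by 0.3180 bits): KL divergence is asymmetric.

D_KL(P||Q) = Σ P(x) log₂(P(x)/Q(x))

Computing term by term:
  P(1)·log₂(P(1)/Q(1)) = 0.7046·log₂(0.7046/0.9717) = -0.32673
  P(2)·log₂(P(2)/Q(2)) = 0.2954·log₂(0.2954/0.0283) = 0.99957

D_KL(P||Q) = -0.32673 + 0.99957 = 0.67284 ≈ 0.6728 bits

D_KL(Q||P) = Σ Q(x) log₂(Q(x)/P(x))

Computing term by term:
  Q(1)·log₂(Q(1)/P(1)) = 0.9717·log₂(0.9717/0.7046) = 0.45058
  Q(2)·log₂(Q(2)/P(2)) = 0.0283·log₂(0.0283/0.2954) = -0.09576

D_KL(Q||P) = 0.45058 - 0.09576 = 0.35482 ≈ 0.3548 bits

These are NOT equal (difference: 0.3180 bits). KL divergence is asymmetric: D_KL(P||Q) ≠ D_KL(Q||P) in general.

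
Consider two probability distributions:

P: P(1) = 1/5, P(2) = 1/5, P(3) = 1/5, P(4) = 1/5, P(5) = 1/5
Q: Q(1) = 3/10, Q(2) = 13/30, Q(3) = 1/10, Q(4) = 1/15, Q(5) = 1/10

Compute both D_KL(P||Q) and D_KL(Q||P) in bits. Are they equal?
D_KL(P||Q) = 0.3769 bits, D_KL(Q||P) = 0.3532 bits. No, they are not equal.

D_KL(P||Q) = Σ P(x) log₂(P(x)/Q(x))

Computing term by term:
  P(1)·log₂(P(1)/Q(1)) = (1/5)·log₂((1/5)/(3/10)) = -0.11699
  P(2)·log₂(P(2)/Q(2)) = (1/5)·log₂((1/5)/(13/30)) = -0.22310
  P(3)·log₂(P(3)/Q(3)) = (1/5)·log₂((1/5)/(1/10)) = 0.20000
  P(4)·log₂(P(4)/Q(4)) = (1/5)·log₂((1/5)/(1/15)) = 0.31699
  P(5)·log₂(P(5)/Q(5)) = (1/5)·log₂((1/5)/(1/10)) = 0.20000

D_KL(P||Q) = -0.11699 - 0.22310 + 0.20000 + 0.31699 + 0.20000 = 0.37690 ≈ 0.3769 bits

D_KL(Q||P) = Σ Q(x) log₂(Q(x)/P(x))

Computing term by term:
  Q(1)·log₂(Q(1)/P(1)) = (3/10)·log₂((3/10)/(1/5)) = 0.17549
  Q(2)·log₂(Q(2)/P(2)) = (13/30)·log₂((13/30)/(1/5)) = 0.48337
  Q(3)·log₂(Q(3)/P(3)) = (1/10)·log₂((1/10)/(1/5)) = -0.10000
  Q(4)·log₂(Q(4)/P(4)) = (1/15)·log₂((1/15)/(1/5)) = -0.10566
  Q(5)·log₂(Q(5)/P(5)) = (1/10)·log₂((1/10)/(1/5)) = -0.10000

D_KL(Q||P) = 0.17549 + 0.48337 - 0.10000 - 0.10566 - 0.10000 = 0.35320 ≈ 0.3532 bits

These are NOT equal (difference: 0.0237 bits). KL divergence is asymmetric: D_KL(P||Q) ≠ D_KL(Q||P) in general.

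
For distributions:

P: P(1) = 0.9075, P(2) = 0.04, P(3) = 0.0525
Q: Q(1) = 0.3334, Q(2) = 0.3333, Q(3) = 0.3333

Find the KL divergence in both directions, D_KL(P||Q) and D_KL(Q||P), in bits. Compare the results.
D_KL(P||Q) = 1.0487 bits, D_KL(Q||P) = 1.4266 bits. D_KL(Q||P) is larger than D_KL(P||Q) by 0.3779 bits; the two directions differ.

D_KL(P||Q) = Σ P(x) log₂(P(x)/Q(x))

Computing term by term:
  P(1)·log₂(P(1)/Q(1)) = 0.9075·log₂(0.9075/0.3334) = 1.31101
  P(2)·log₂(P(2)/Q(2)) = 0.04·log₂(0.04/0.3333) = -0.12235
  P(3)·log₂(P(3)/Q(3)) = 0.0525·log₂(0.0525/0.3333) = -0.13999

D_KL(P||Q) = 1.31101 - 0.12235 - 0.13999 = 1.04867 ≈ 1.0487 bits

D_KL(Q||P) = Σ Q(x) log₂(Q(x)/P(x))

Computing term by term:
  Q(1)·log₂(Q(1)/P(1)) = 0.3334·log₂(0.3334/0.9075) = -0.48164
  Q(2)·log₂(Q(2)/P(2)) = 0.3333·log₂(0.3333/0.04) = 1.01948
  Q(3)·log₂(Q(3)/P(3)) = 0.3333·log₂(0.3333/0.0525) = 0.88872

D_KL(Q||P) = -0.48164 + 1.01948 + 0.88872 = 1.42656 ≈ 1.4266 bits

These are NOT equal (difference: 0.3779 bits). KL divergence is asymmetric: D_KL(P||Q) ≠ D_KL(Q||P) in general.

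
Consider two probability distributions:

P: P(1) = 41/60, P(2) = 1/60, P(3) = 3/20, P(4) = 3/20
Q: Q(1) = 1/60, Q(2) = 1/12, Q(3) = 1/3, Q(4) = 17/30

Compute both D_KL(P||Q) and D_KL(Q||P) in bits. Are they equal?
D_KL(P||Q) = 3.1619 bits, D_KL(Q||P) = 1.5748 bits. No, they are not equal.

D_KL(P||Q) = Σ P(x) log₂(P(x)/Q(x))

Computing term by term:
  P(1)·log₂(P(1)/Q(1)) = (41/60)·log₂((41/60)/(1/60)) = 3.66099
  P(2)·log₂(P(2)/Q(2)) = (1/60)·log₂((1/60)/(1/12)) = -0.03870
  P(3)·log₂(P(3)/Q(3)) = (3/20)·log₂((3/20)/(1/3)) = -0.17280
  P(4)·log₂(P(4)/Q(4)) = (3/20)·log₂((3/20)/(17/30)) = -0.28763

D_KL(P||Q) = 3.66099 - 0.03870 - 0.17280 - 0.28763 = 3.16186 ≈ 3.1619 bits

D_KL(Q||P) = Σ Q(x) log₂(Q(x)/P(x))

Computing term by term:
  Q(1)·log₂(Q(1)/P(1)) = (1/60)·log₂((1/60)/(41/60)) = -0.08929
  Q(2)·log₂(Q(2)/P(2)) = (1/12)·log₂((1/12)/(1/60)) = 0.19349
  Q(3)·log₂(Q(3)/P(3)) = (1/3)·log₂((1/3)/(3/20)) = 0.38400
  Q(4)·log₂(Q(4)/P(4)) = (17/30)·log₂((17/30)/(3/20)) = 1.08660

D_KL(Q||P) = -0.08929 + 0.19349 + 0.38400 + 1.08660 = 1.57480 ≈ 1.5748 bits

These are NOT equal (difference: 1.5871 bits). KL divergence is asymmetric: D_KL(P||Q) ≠ D_KL(Q||P) in general.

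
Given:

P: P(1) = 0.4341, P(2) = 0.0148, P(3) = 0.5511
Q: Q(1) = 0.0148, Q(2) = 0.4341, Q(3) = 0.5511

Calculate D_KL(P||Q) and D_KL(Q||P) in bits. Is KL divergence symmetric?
D_KL(P||Q) = 2.0438 bits, D_KL(Q||P) = 2.0438 bits. The two values coincide for this particular pair, but no — KL divergence is not symmetric in general.

D_KL(P||Q) = Σ P(x) log₂(P(x)/Q(x))

Computing term by term:
  P(1)·log₂(P(1)/Q(1)) = 0.4341·log₂(0.4341/0.0148) = 2.11596
  P(2)·log₂(P(2)/Q(2)) = 0.0148·log₂(0.0148/0.4341) = -0.07214
  P(3)·log₂(P(3)/Q(3)) = 0.5511·log₂(0.5511/0.5511) = 0.00000

D_KL(P||Q) = 2.11596 - 0.07214 + 0.00000 = 2.04382 ≈ 2.0438 bits

D_KL(Q||P) = Σ Q(x) log₂(Q(x)/P(x))

Computing term by term:
  Q(1)·log₂(Q(1)/P(1)) = 0.0148·log₂(0.0148/0.4341) = -0.07214
  Q(2)·log₂(Q(2)/P(2)) = 0.4341·log₂(0.4341/0.0148) = 2.11596
  Q(3)·log₂(Q(3)/P(3)) = 0.5511·log₂(0.5511/0.5511) = 0.00000

D_KL(Q||P) = -0.07214 + 2.11596 + 0.00000 = 2.04382 ≈ 2.0438 bits

These ARE equal here. Q is P with outcomes relabeled (Q(1) = P(2), Q(2) = P(1)) by a relabeling that is its own inverse, so the two sums contain exactly the same terms in a different order. This is a special case — KL divergence is not symmetric in general: D_KL(P||Q) ≠ D_KL(Q||P) for most P, Q.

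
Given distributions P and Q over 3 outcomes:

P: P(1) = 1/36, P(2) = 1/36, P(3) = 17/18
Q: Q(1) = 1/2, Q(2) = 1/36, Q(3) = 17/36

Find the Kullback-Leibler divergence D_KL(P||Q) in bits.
0.8286 bits

D_KL(P||Q) = Σ P(x) log₂(P(x)/Q(x))

Computing term by term:
  P(1)·log₂(P(1)/Q(1)) = (1/36)·log₂((1/36)/(1/2)) = -0.11583
  P(2)·log₂(P(2)/Q(2)) = (1/36)·log₂((1/36)/(1/36)) = 0.00000
  P(3)·log₂(P(3)/Q(3)) = (17/18)·log₂((17/18)/(17/36)) = 0.94444

D_KL(P||Q) = -0.11583 + 0.00000 + 0.94444 = 0.82861 ≈ 0.8286 bits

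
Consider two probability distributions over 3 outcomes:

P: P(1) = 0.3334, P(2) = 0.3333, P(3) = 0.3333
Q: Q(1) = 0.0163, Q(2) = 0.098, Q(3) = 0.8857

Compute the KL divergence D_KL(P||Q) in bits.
1.5704 bits

D_KL(P||Q) = Σ P(x) log₂(P(x)/Q(x))

Computing term by term:
  P(1)·log₂(P(1)/Q(1)) = 0.3334·log₂(0.3334/0.0163) = 1.45173
  P(2)·log₂(P(2)/Q(2)) = 0.3333·log₂(0.3333/0.098) = 0.58860
  P(3)·log₂(P(3)/Q(3)) = 0.3333·log₂(0.3333/0.8857) = -0.46995

D_KL(P||Q) = 1.45173 + 0.58860 - 0.46995 = 1.57038 ≈ 1.5704 bits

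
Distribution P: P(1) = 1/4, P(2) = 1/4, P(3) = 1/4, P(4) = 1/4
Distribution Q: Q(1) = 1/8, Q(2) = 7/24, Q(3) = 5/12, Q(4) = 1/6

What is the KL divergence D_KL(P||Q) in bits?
0.1564 bits

D_KL(P||Q) = Σ P(x) log₂(P(x)/Q(x))

Computing term by term:
  P(1)·log₂(P(1)/Q(1)) = (1/4)·log₂((1/4)/(1/8)) = 0.25000
  P(2)·log₂(P(2)/Q(2)) = (1/4)·log₂((1/4)/(7/24)) = -0.05560
  P(3)·log₂(P(3)/Q(3)) = (1/4)·log₂((1/4)/(5/12)) = -0.18424
  P(4)·log₂(P(4)/Q(4)) = (1/4)·log₂((1/4)/(1/6)) = 0.14624

D_KL(P||Q) = 0.25000 - 0.05560 - 0.18424 + 0.14624 = 0.15640 ≈ 0.1564 bits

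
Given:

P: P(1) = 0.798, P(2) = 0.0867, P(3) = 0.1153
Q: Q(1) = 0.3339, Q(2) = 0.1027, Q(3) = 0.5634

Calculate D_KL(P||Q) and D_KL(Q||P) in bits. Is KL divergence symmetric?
D_KL(P||Q) = 0.7180 bits, D_KL(Q||P) = 0.8949 bits. No, KL divergence is not symmetric.

D_KL(P||Q) = Σ P(x) log₂(P(x)/Q(x))

Computing term by term:
  P(1)·log₂(P(1)/Q(1)) = 0.798·log₂(0.798/0.3339) = 1.00306
  P(2)·log₂(P(2)/Q(2)) = 0.0867·log₂(0.0867/0.1027) = -0.02118
  P(3)·log₂(P(3)/Q(3)) = 0.1153·log₂(0.1153/0.5634) = -0.26389

D_KL(P||Q) = 1.00306 - 0.02118 - 0.26389 = 0.71799 ≈ 0.7180 bits

D_KL(Q||P) = Σ Q(x) log₂(Q(x)/P(x))

Computing term by term:
  Q(1)·log₂(Q(1)/P(1)) = 0.3339·log₂(0.3339/0.798) = -0.41970
  Q(2)·log₂(Q(2)/P(2)) = 0.1027·log₂(0.1027/0.0867) = 0.02509
  Q(3)·log₂(Q(3)/P(3)) = 0.5634·log₂(0.5634/0.1153) = 1.28949

D_KL(Q||P) = -0.41970 + 0.02509 + 1.28949 = 0.89488 ≈ 0.8949 bits

These are NOT equal (difference: 0.1769 bits). KL divergence is asymmetric: D_KL(P||Q) ≠ D_KL(Q||P) in general.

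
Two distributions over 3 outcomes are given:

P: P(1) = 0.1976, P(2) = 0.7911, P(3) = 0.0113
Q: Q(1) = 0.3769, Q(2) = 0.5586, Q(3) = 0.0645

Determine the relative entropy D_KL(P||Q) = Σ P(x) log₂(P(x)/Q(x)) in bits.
0.1847 bits

D_KL(P||Q) = Σ P(x) log₂(P(x)/Q(x))

Computing term by term:
  P(1)·log₂(P(1)/Q(1)) = 0.1976·log₂(0.1976/0.3769) = -0.18408
  P(2)·log₂(P(2)/Q(2)) = 0.7911·log₂(0.7911/0.5586) = 0.39717
  P(3)·log₂(P(3)/Q(3)) = 0.0113·log₂(0.0113/0.0645) = -0.02840

D_KL(P||Q) = -0.18408 + 0.39717 - 0.02840 = 0.18469 ≈ 0.1847 bits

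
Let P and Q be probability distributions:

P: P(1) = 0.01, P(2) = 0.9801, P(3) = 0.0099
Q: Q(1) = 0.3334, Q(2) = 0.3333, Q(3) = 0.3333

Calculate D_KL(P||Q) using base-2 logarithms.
1.4243 bits

D_KL(P||Q) = Σ P(x) log₂(P(x)/Q(x))

Computing term by term:
  P(1)·log₂(P(1)/Q(1)) = 0.01·log₂(0.01/0.3334) = -0.05059
  P(2)·log₂(P(2)/Q(2)) = 0.9801·log₂(0.9801/0.3333) = 1.52514
  P(3)·log₂(P(3)/Q(3)) = 0.0099·log₂(0.0099/0.3333) = -0.05023

D_KL(P||Q) = -0.05059 + 1.52514 - 0.05023 = 1.42432 ≈ 1.4243 bits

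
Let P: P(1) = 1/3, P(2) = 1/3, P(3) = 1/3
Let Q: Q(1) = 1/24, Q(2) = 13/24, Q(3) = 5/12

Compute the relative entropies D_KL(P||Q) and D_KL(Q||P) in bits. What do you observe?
D_KL(P||Q) = 0.6592 bits, D_KL(Q||P) = 0.3885 bits. The two directions give different values (D_KL(P||Q) exceeds D_KL(Q||P) by 0.2707 bits): KL divergence is asymmetric.

D_KL(P||Q) = Σ P(x) log₂(P(x)/Q(x))

Computing term by term:
  P(1)·log₂(P(1)/Q(1)) = (1/3)·log₂((1/3)/(1/24)) = 1.00000
  P(2)·log₂(P(2)/Q(2)) = (1/3)·log₂((1/3)/(13/24)) = -0.23348
  P(3)·log₂(P(3)/Q(3)) = (1/3)·log₂((1/3)/(5/12)) = -0.10731

D_KL(P||Q) = 1.00000 - 0.23348 - 0.10731 = 0.65921 ≈ 0.6592 bits

D_KL(Q||P) = Σ Q(x) log₂(Q(x)/P(x))

Computing term by term:
  Q(1)·log₂(Q(1)/P(1)) = (1/24)·log₂((1/24)/(1/3)) = -0.12500
  Q(2)·log₂(Q(2)/P(2)) = (13/24)·log₂((13/24)/(1/3)) = 0.37940
  Q(3)·log₂(Q(3)/P(3)) = (5/12)·log₂((5/12)/(1/3)) = 0.13414

D_KL(Q||P) = -0.12500 + 0.37940 + 0.13414 = 0.38854 ≈ 0.3885 bits

These are NOT equal (difference: 0.2707 bits). KL divergence is asymmetric: D_KL(P||Q) ≠ D_KL(Q||P) in general.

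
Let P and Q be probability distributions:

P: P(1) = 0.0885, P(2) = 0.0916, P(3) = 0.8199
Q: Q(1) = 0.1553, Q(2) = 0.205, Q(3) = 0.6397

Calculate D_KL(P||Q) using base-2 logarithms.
0.1153 bits

D_KL(P||Q) = Σ P(x) log₂(P(x)/Q(x))

Computing term by term:
  P(1)·log₂(P(1)/Q(1)) = 0.0885·log₂(0.0885/0.1553) = -0.07180
  P(2)·log₂(P(2)/Q(2)) = 0.0916·log₂(0.0916/0.205) = -0.10646
  P(3)·log₂(P(3)/Q(3)) = 0.8199·log₂(0.8199/0.6397) = 0.29357

D_KL(P||Q) = -0.07180 - 0.10646 + 0.29357 = 0.11531 ≈ 0.1153 bits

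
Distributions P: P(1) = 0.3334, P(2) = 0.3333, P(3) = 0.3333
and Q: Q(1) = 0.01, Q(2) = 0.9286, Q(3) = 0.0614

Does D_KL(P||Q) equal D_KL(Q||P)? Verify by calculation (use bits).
D_KL(P||Q) = 2.0075 bits, D_KL(Q||P) = 1.1723 bits. No — D_KL(P||Q) ≠ D_KL(Q||P) for this pair.

D_KL(P||Q) = Σ P(x) log₂(P(x)/Q(x))

Computing term by term:
  P(1)·log₂(P(1)/Q(1)) = 0.3334·log₂(0.3334/0.01) = 1.68673
  P(2)·log₂(P(2)/Q(2)) = 0.3333·log₂(0.3333/0.9286) = -0.49270
  P(3)·log₂(P(3)/Q(3)) = 0.3333·log₂(0.3333/0.0614) = 0.81342

D_KL(P||Q) = 1.68673 - 0.49270 + 0.81342 = 2.00745 ≈ 2.0075 bits

D_KL(Q||P) = Σ Q(x) log₂(Q(x)/P(x))

Computing term by term:
  Q(1)·log₂(Q(1)/P(1)) = 0.01·log₂(0.01/0.3334) = -0.05059
  Q(2)·log₂(Q(2)/P(2)) = 0.9286·log₂(0.9286/0.3333) = 1.37269
  Q(3)·log₂(Q(3)/P(3)) = 0.0614·log₂(0.0614/0.3333) = -0.14985

D_KL(Q||P) = -0.05059 + 1.37269 - 0.14985 = 1.17225 ≈ 1.1723 bits

These are NOT equal (difference: 0.8352 bits). KL divergence is asymmetric: D_KL(P||Q) ≠ D_KL(Q||P) in general.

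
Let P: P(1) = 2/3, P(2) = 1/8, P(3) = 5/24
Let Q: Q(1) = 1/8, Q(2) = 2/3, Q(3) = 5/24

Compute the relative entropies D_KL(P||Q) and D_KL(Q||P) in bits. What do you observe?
D_KL(P||Q) = 1.3081 bits, D_KL(Q||P) = 1.3081 bits. The two directions give the same value here, because Q is a self-inverse relabeling of P; in general KL divergence is asymmetric.

D_KL(P||Q) = Σ P(x) log₂(P(x)/Q(x))

Computing term by term:
  P(1)·log₂(P(1)/Q(1)) = (2/3)·log₂((2/3)/(1/8)) = 1.61002
  P(2)·log₂(P(2)/Q(2)) = (1/8)·log₂((1/8)/(2/3)) = -0.30188
  P(3)·log₂(P(3)/Q(3)) = (5/24)·log₂((5/24)/(5/24)) = 0.00000

D_KL(P||Q) = 1.61002 - 0.30188 + 0.00000 = 1.30814 ≈ 1.3081 bits

D_KL(Q||P) = Σ Q(x) log₂(Q(x)/P(x))

Computing term by term:
  Q(1)·log₂(Q(1)/P(1)) = (1/8)·log₂((1/8)/(2/3)) = -0.30188
  Q(2)·log₂(Q(2)/P(2)) = (2/3)·log₂((2/3)/(1/8)) = 1.61002
  Q(3)·log₂(Q(3)/P(3)) = (5/24)·log₂((5/24)/(5/24)) = 0.00000

D_KL(Q||P) = -0.30188 + 1.61002 + 0.00000 = 1.30814 ≈ 1.3081 bits

These ARE equal here. Q is P with outcomes relabeled (Q(1) = P(2), Q(2) = P(1)) by a relabeling that is its own inverse, so the two sums contain exactly the same terms in a different order. This is a special case — KL divergence is not symmetric in general: D_KL(P||Q) ≠ D_KL(Q||P) for most P, Q.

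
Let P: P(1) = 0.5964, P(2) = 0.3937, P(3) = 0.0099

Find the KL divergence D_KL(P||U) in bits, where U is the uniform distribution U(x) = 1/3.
0.5449 bits

U(i) = 1/3 for all i

D_KL(P||U) = Σ P(x) log₂(P(x) / (1/3))
           = Σ P(x) log₂(P(x)) + log₂(3)
           = log₂(3) - H(P)

H(P) = -Σ P(x) log₂(P(x)):
  -P(1)·log₂(P(1)) = -(0.5964)·log₂(0.5964) = 0.44470
  -P(2)·log₂(P(2)) = -(0.3937)·log₂(0.3937) = 0.52946
  -P(3)·log₂(P(3)) = -(0.0099)·log₂(0.0099) = 0.06592
H(P) = 0.44470 + 0.52946 + 0.06592 = 1.04008 bits

log₂(3) = 1.58496 bits

D_KL(P||U) = 1.58496 - 1.04008 = 0.54488 ≈ 0.5449 bits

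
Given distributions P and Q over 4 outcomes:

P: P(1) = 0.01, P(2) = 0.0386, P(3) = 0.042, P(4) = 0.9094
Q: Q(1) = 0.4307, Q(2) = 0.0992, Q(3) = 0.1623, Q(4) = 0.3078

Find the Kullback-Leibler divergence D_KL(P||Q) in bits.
1.2326 bits

D_KL(P||Q) = Σ P(x) log₂(P(x)/Q(x))

Computing term by term:
  P(1)·log₂(P(1)/Q(1)) = 0.01·log₂(0.01/0.4307) = -0.05429
  P(2)·log₂(P(2)/Q(2)) = 0.0386·log₂(0.0386/0.0992) = -0.05256
  P(3)·log₂(P(3)/Q(3)) = 0.042·log₂(0.042/0.1623) = -0.08191
  P(4)·log₂(P(4)/Q(4)) = 0.9094·log₂(0.9094/0.3078) = 1.42132

D_KL(P||Q) = -0.05429 - 0.05256 - 0.08191 + 1.42132 = 1.23256 ≈ 1.2326 bits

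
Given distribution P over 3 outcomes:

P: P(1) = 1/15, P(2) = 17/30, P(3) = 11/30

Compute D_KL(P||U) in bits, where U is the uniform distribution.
0.3294 bits

U(i) = 1/3 for all i

D_KL(P||U) = Σ P(x) log₂(P(x) / (1/3))
           = Σ P(x) log₂(P(x)) + log₂(3)
           = log₂(3) - H(P)

H(P) = -Σ P(x) log₂(P(x)):
  -P(1)·log₂(P(1)) = -(1/15)·log₂(1/15) = 0.26046
  -P(2)·log₂(P(2)) = -(17/30)·log₂(17/30) = 0.46434
  -P(3)·log₂(P(3)) = -(11/30)·log₂(11/30) = 0.53073
H(P) = 0.26046 + 0.46434 + 0.53073 = 1.25553 bits

log₂(3) = 1.58496 bits

D_KL(P||U) = 1.58496 - 1.25553 = 0.32943 ≈ 0.3294 bits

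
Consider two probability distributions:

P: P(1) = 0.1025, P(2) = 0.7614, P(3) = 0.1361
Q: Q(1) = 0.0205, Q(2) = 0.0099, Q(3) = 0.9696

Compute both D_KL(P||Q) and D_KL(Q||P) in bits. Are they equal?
D_KL(P||Q) = 4.6227 bits, D_KL(Q||P) = 2.6370 bits. No, they are not equal.

D_KL(P||Q) = Σ P(x) log₂(P(x)/Q(x))

Computing term by term:
  P(1)·log₂(P(1)/Q(1)) = 0.1025·log₂(0.1025/0.0205) = 0.23800
  P(2)·log₂(P(2)/Q(2)) = 0.7614·log₂(0.7614/0.0099) = 4.77023
  P(3)·log₂(P(3)/Q(3)) = 0.1361·log₂(0.1361/0.9696) = -0.38553

D_KL(P||Q) = 0.23800 + 4.77023 - 0.38553 = 4.62270 ≈ 4.6227 bits

D_KL(Q||P) = Σ Q(x) log₂(Q(x)/P(x))

Computing term by term:
  Q(1)·log₂(Q(1)/P(1)) = 0.0205·log₂(0.0205/0.1025) = -0.04760
  Q(2)·log₂(Q(2)/P(2)) = 0.0099·log₂(0.0099/0.7614) = -0.06202
  Q(3)·log₂(Q(3)/P(3)) = 0.9696·log₂(0.9696/0.1361) = 2.74661

D_KL(Q||P) = -0.04760 - 0.06202 + 2.74661 = 2.63699 ≈ 2.6370 bits

These are NOT equal (difference: 1.9857 bits). KL divergence is asymmetric: D_KL(P||Q) ≠ D_KL(Q||P) in general.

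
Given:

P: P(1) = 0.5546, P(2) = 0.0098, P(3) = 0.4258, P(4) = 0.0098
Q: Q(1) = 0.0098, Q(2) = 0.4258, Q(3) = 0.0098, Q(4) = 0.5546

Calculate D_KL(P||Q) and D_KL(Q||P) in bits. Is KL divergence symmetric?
D_KL(P||Q) = 5.4357 bits, D_KL(Q||P) = 5.4357 bits. The two values coincide for this particular pair, but no — KL divergence is not symmetric in general.

D_KL(P||Q) = Σ P(x) log₂(P(x)/Q(x))

Computing term by term:
  P(1)·log₂(P(1)/Q(1)) = 0.5546·log₂(0.5546/0.0098) = 3.22917
  P(2)·log₂(P(2)/Q(2)) = 0.0098·log₂(0.0098/0.4258) = -0.05332
  P(3)·log₂(P(3)/Q(3)) = 0.4258·log₂(0.4258/0.0098) = 2.31688
  P(4)·log₂(P(4)/Q(4)) = 0.0098·log₂(0.0098/0.5546) = -0.05706

D_KL(P||Q) = 3.22917 - 0.05332 + 2.31688 - 0.05706 = 5.43567 ≈ 5.4357 bits

D_KL(Q||P) = Σ Q(x) log₂(Q(x)/P(x))

Computing term by term:
  Q(1)·log₂(Q(1)/P(1)) = 0.0098·log₂(0.0098/0.5546) = -0.05706
  Q(2)·log₂(Q(2)/P(2)) = 0.4258·log₂(0.4258/0.0098) = 2.31688
  Q(3)·log₂(Q(3)/P(3)) = 0.0098·log₂(0.0098/0.4258) = -0.05332
  Q(4)·log₂(Q(4)/P(4)) = 0.5546·log₂(0.5546/0.0098) = 3.22917

D_KL(Q||P) = -0.05706 + 2.31688 - 0.05332 + 3.22917 = 5.43567 ≈ 5.4357 bits

These ARE equal here. Q is P with outcomes relabeled (Q(1) = P(4), Q(2) = P(3), Q(3) = P(2), Q(4) = P(1)) by a relabeling that is its own inverse, so the two sums contain exactly the same terms in a different order. This is a special case — KL divergence is not symmetric in general: D_KL(P||Q) ≠ D_KL(Q||P) for most P, Q.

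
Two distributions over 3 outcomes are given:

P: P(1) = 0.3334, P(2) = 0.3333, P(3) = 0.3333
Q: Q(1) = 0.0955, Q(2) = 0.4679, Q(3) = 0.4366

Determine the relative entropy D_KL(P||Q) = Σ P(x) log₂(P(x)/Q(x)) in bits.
0.3084 bits

D_KL(P||Q) = Σ P(x) log₂(P(x)/Q(x))

Computing term by term:
  P(1)·log₂(P(1)/Q(1)) = 0.3334·log₂(0.3334/0.0955) = 0.60135
  P(2)·log₂(P(2)/Q(2)) = 0.3333·log₂(0.3333/0.4679) = -0.16311
  P(3)·log₂(P(3)/Q(3)) = 0.3333·log₂(0.3333/0.4366) = -0.12982

D_KL(P||Q) = 0.60135 - 0.16311 - 0.12982 = 0.30842 ≈ 0.3084 bits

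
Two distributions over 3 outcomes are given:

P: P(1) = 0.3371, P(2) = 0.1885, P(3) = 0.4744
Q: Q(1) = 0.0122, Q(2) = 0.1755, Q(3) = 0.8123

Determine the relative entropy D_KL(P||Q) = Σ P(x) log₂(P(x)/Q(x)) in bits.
1.2655 bits

D_KL(P||Q) = Σ P(x) log₂(P(x)/Q(x))

Computing term by term:
  P(1)·log₂(P(1)/Q(1)) = 0.3371·log₂(0.3371/0.0122) = 1.61411
  P(2)·log₂(P(2)/Q(2)) = 0.1885·log₂(0.1885/0.1755) = 0.01943
  P(3)·log₂(P(3)/Q(3)) = 0.4744·log₂(0.4744/0.8123) = -0.36809

D_KL(P||Q) = 1.61411 + 0.01943 - 0.36809 = 1.26545 ≈ 1.2655 bits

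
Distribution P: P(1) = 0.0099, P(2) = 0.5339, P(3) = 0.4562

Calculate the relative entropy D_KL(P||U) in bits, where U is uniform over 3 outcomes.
0.5191 bits

U(i) = 1/3 for all i

D_KL(P||U) = Σ P(x) log₂(P(x) / (1/3))
           = Σ P(x) log₂(P(x)) + log₂(3)
           = log₂(3) - H(P)

H(P) = -Σ P(x) log₂(P(x)):
  -P(1)·log₂(P(1)) = -(0.0099)·log₂(0.0099) = 0.06592
  -P(2)·log₂(P(2)) = -(0.5339)·log₂(0.5339) = 0.48337
  -P(3)·log₂(P(3)) = -(0.4562)·log₂(0.4562) = 0.51654
H(P) = 0.06592 + 0.48337 + 0.51654 = 1.06583 bits

log₂(3) = 1.58496 bits

D_KL(P||U) = 1.58496 - 1.06583 = 0.51913 ≈ 0.5191 bits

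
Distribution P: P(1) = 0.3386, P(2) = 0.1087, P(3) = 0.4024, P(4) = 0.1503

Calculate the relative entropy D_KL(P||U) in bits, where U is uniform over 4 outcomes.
0.1836 bits

U(i) = 1/4 for all i

D_KL(P||U) = Σ P(x) log₂(P(x) / (1/4))
           = Σ P(x) log₂(P(x)) + log₂(4)
           = log₂(4) - H(P)

H(P) = -Σ P(x) log₂(P(x)):
  -P(1)·log₂(P(1)) = -(0.3386)·log₂(0.3386) = 0.52901
  -P(2)·log₂(P(2)) = -(0.1087)·log₂(0.1087) = 0.34801
  -P(3)·log₂(P(3)) = -(0.4024)·log₂(0.4024) = 0.52847
  -P(4)·log₂(P(4)) = -(0.1503)·log₂(0.1503) = 0.41093
H(P) = 0.52901 + 0.34801 + 0.52847 + 0.41093 = 1.81642 bits

log₂(4) = 2.00000 bits

D_KL(P||U) = 2.00000 - 1.81642 = 0.18358 ≈ 0.1836 bits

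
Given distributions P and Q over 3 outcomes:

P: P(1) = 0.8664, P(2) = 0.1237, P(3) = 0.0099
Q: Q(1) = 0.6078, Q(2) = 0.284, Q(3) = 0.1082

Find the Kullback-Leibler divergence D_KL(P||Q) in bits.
0.2606 bits

D_KL(P||Q) = Σ P(x) log₂(P(x)/Q(x))

Computing term by term:
  P(1)·log₂(P(1)/Q(1)) = 0.8664·log₂(0.8664/0.6078) = 0.44311
  P(2)·log₂(P(2)/Q(2)) = 0.1237·log₂(0.1237/0.284) = -0.14832
  P(3)·log₂(P(3)/Q(3)) = 0.0099·log₂(0.0099/0.1082) = -0.03416

D_KL(P||Q) = 0.44311 - 0.14832 - 0.03416 = 0.26063 ≈ 0.2606 bits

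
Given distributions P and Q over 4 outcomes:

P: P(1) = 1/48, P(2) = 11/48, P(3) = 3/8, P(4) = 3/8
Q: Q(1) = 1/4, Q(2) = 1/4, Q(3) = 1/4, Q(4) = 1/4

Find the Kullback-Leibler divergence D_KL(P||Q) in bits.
0.3353 bits

D_KL(P||Q) = Σ P(x) log₂(P(x)/Q(x))

Computing term by term:
  P(1)·log₂(P(1)/Q(1)) = (1/48)·log₂((1/48)/(1/4)) = -0.07469
  P(2)·log₂(P(2)/Q(2)) = (11/48)·log₂((11/48)/(1/4)) = -0.02877
  P(3)·log₂(P(3)/Q(3)) = (3/8)·log₂((3/8)/(1/4)) = 0.21936
  P(4)·log₂(P(4)/Q(4)) = (3/8)·log₂((3/8)/(1/4)) = 0.21936

D_KL(P||Q) = -0.07469 - 0.02877 + 0.21936 + 0.21936 = 0.33526 ≈ 0.3353 bits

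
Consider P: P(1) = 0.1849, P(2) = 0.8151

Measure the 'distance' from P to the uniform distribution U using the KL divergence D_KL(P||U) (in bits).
0.3093 bits

U(i) = 1/2 for all i

D_KL(P||U) = Σ P(x) log₂(P(x) / (1/2))
           = Σ P(x) log₂(P(x)) + log₂(2)
           = log₂(2) - H(P)

H(P) = -Σ P(x) log₂(P(x)):
  -P(1)·log₂(P(1)) = -(0.1849)·log₂(0.1849) = 0.45027
  -P(2)·log₂(P(2)) = -(0.8151)·log₂(0.8151) = 0.24041
H(P) = 0.45027 + 0.24041 = 0.69068 bits

log₂(2) = 1.00000 bits

D_KL(P||U) = 1.00000 - 0.69068 = 0.30932 ≈ 0.3093 bits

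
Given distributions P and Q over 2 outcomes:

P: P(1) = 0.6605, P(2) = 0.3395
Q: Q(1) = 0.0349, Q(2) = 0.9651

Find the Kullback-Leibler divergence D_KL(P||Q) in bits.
2.2903 bits

D_KL(P||Q) = Σ P(x) log₂(P(x)/Q(x))

Computing term by term:
  P(1)·log₂(P(1)/Q(1)) = 0.6605·log₂(0.6605/0.0349) = 2.80201
  P(2)·log₂(P(2)/Q(2)) = 0.3395·log₂(0.3395/0.9651) = -0.51172

D_KL(P||Q) = 2.80201 - 0.51172 = 2.29029 ≈ 2.2903 bits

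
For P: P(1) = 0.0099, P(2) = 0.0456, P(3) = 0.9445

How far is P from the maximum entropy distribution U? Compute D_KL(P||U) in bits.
1.2381 bits

U(i) = 1/3 for all i

D_KL(P||U) = Σ P(x) log₂(P(x) / (1/3))
           = Σ P(x) log₂(P(x)) + log₂(3)
           = log₂(3) - H(P)

H(P) = -Σ P(x) log₂(P(x)):
  -P(1)·log₂(P(1)) = -(0.0099)·log₂(0.0099) = 0.06592
  -P(2)·log₂(P(2)) = -(0.0456)·log₂(0.0456) = 0.20314
  -P(3)·log₂(P(3)) = -(0.9445)·log₂(0.9445) = 0.07781
H(P) = 0.06592 + 0.20314 + 0.07781 = 0.34687 bits

log₂(3) = 1.58496 bits

D_KL(P||U) = 1.58496 - 0.34687 = 1.23809 ≈ 1.2381 bits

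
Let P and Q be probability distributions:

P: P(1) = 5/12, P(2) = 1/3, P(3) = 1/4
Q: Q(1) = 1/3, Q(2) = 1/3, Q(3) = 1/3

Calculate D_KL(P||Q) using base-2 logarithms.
0.0304 bits

D_KL(P||Q) = Σ P(x) log₂(P(x)/Q(x))

Computing term by term:
  P(1)·log₂(P(1)/Q(1)) = (5/12)·log₂((5/12)/(1/3)) = 0.13414
  P(2)·log₂(P(2)/Q(2)) = (1/3)·log₂((1/3)/(1/3)) = 0.00000
  P(3)·log₂(P(3)/Q(3)) = (1/4)·log₂((1/4)/(1/3)) = -0.10376

D_KL(P||Q) = 0.13414 + 0.00000 - 0.10376 = 0.03038 ≈ 0.0304 bits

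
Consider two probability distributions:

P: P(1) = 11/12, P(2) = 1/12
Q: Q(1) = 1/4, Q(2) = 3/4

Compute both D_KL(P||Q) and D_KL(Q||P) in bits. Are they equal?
D_KL(P||Q) = 1.4541 bits, D_KL(Q||P) = 1.9088 bits. No, they are not equal.

D_KL(P||Q) = Σ P(x) log₂(P(x)/Q(x))

Computing term by term:
  P(1)·log₂(P(1)/Q(1)) = (11/12)·log₂((11/12)/(1/4)) = 1.71826
  P(2)·log₂(P(2)/Q(2)) = (1/12)·log₂((1/12)/(3/4)) = -0.26416

D_KL(P||Q) = 1.71826 - 0.26416 = 1.45410 ≈ 1.4541 bits

D_KL(Q||P) = Σ Q(x) log₂(Q(x)/P(x))

Computing term by term:
  Q(1)·log₂(Q(1)/P(1)) = (1/4)·log₂((1/4)/(11/12)) = -0.46862
  Q(2)·log₂(Q(2)/P(2)) = (3/4)·log₂((3/4)/(1/12)) = 2.37744

D_KL(Q||P) = -0.46862 + 2.37744 = 1.90882 ≈ 1.9088 bits

These are NOT equal (difference: 0.4547 bits). KL divergence is asymmetric: D_KL(P||Q) ≠ D_KL(Q||P) in general.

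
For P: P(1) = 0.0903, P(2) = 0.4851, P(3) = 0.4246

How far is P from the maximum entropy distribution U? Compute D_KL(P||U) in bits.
0.2407 bits

U(i) = 1/3 for all i

D_KL(P||U) = Σ P(x) log₂(P(x) / (1/3))
           = Σ P(x) log₂(P(x)) + log₂(3)
           = log₂(3) - H(P)

H(P) = -Σ P(x) log₂(P(x)):
  -P(1)·log₂(P(1)) = -(0.0903)·log₂(0.0903) = 0.31326
  -P(2)·log₂(P(2)) = -(0.4851)·log₂(0.4851) = 0.50627
  -P(3)·log₂(P(3)) = -(0.4246)·log₂(0.4246) = 0.52473
H(P) = 0.31326 + 0.50627 + 0.52473 = 1.34426 bits

log₂(3) = 1.58496 bits

D_KL(P||U) = 1.58496 - 1.34426 = 0.24070 ≈ 0.2407 bits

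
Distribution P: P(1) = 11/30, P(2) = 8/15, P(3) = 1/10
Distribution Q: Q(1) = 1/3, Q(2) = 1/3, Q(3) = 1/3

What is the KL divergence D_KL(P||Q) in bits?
0.2384 bits

D_KL(P||Q) = Σ P(x) log₂(P(x)/Q(x))

Computing term by term:
  P(1)·log₂(P(1)/Q(1)) = (11/30)·log₂((11/30)/(1/3)) = 0.05042
  P(2)·log₂(P(2)/Q(2)) = (8/15)·log₂((8/15)/(1/3)) = 0.36164
  P(3)·log₂(P(3)/Q(3)) = (1/10)·log₂((1/10)/(1/3)) = -0.17370

D_KL(P||Q) = 0.05042 + 0.36164 - 0.17370 = 0.23836 ≈ 0.2384 bits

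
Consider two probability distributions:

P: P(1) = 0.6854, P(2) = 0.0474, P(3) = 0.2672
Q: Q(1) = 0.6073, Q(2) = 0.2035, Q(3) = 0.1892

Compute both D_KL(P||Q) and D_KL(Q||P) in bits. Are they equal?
D_KL(P||Q) = 0.1531 bits, D_KL(Q||P) = 0.2276 bits. No, they are not equal.

D_KL(P||Q) = Σ P(x) log₂(P(x)/Q(x))

Computing term by term:
  P(1)·log₂(P(1)/Q(1)) = 0.6854·log₂(0.6854/0.6073) = 0.11963
  P(2)·log₂(P(2)/Q(2)) = 0.0474·log₂(0.0474/0.2035) = -0.09964
  P(3)·log₂(P(3)/Q(3)) = 0.2672·log₂(0.2672/0.1892) = 0.13307

D_KL(P||Q) = 0.11963 - 0.09964 + 0.13307 = 0.15306 ≈ 0.1531 bits

D_KL(Q||P) = Σ Q(x) log₂(Q(x)/P(x))

Computing term by term:
  Q(1)·log₂(Q(1)/P(1)) = 0.6073·log₂(0.6073/0.6854) = -0.10600
  Q(2)·log₂(Q(2)/P(2)) = 0.2035·log₂(0.2035/0.0474) = 0.42777
  Q(3)·log₂(Q(3)/P(3)) = 0.1892·log₂(0.1892/0.2672) = -0.09422

D_KL(Q||P) = -0.10600 + 0.42777 - 0.09422 = 0.22755 ≈ 0.2276 bits

These are NOT equal (difference: 0.0745 bits). KL divergence is asymmetric: D_KL(P||Q) ≠ D_KL(Q||P) in general.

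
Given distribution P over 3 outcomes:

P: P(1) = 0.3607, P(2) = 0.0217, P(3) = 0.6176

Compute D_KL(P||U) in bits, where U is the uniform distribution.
0.5050 bits

U(i) = 1/3 for all i

D_KL(P||U) = Σ P(x) log₂(P(x) / (1/3))
           = Σ P(x) log₂(P(x)) + log₂(3)
           = log₂(3) - H(P)

H(P) = -Σ P(x) log₂(P(x)):
  -P(1)·log₂(P(1)) = -(0.3607)·log₂(0.3607) = 0.53064
  -P(2)·log₂(P(2)) = -(0.0217)·log₂(0.0217) = 0.11992
  -P(3)·log₂(P(3)) = -(0.6176)·log₂(0.6176) = 0.42939
H(P) = 0.53064 + 0.11992 + 0.42939 = 1.07995 bits

log₂(3) = 1.58496 bits

D_KL(P||U) = 1.58496 - 1.07995 = 0.50501 ≈ 0.5050 bits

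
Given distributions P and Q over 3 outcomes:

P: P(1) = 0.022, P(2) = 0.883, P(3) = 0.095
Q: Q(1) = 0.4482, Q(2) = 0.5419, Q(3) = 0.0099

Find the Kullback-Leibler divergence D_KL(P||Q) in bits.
0.8362 bits

D_KL(P||Q) = Σ P(x) log₂(P(x)/Q(x))

Computing term by term:
  P(1)·log₂(P(1)/Q(1)) = 0.022·log₂(0.022/0.4482) = -0.09567
  P(2)·log₂(P(2)/Q(2)) = 0.883·log₂(0.883/0.5419) = 0.62197
  P(3)·log₂(P(3)/Q(3)) = 0.095·log₂(0.095/0.0099) = 0.30993

D_KL(P||Q) = -0.09567 + 0.62197 + 0.30993 = 0.83623 ≈ 0.8362 bits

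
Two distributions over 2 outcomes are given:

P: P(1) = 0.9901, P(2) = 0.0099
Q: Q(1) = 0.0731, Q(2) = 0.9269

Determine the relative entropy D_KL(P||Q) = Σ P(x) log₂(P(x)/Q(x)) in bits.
3.6576 bits

D_KL(P||Q) = Σ P(x) log₂(P(x)/Q(x))

Computing term by term:
  P(1)·log₂(P(1)/Q(1)) = 0.9901·log₂(0.9901/0.0731) = 3.72241
  P(2)·log₂(P(2)/Q(2)) = 0.0099·log₂(0.0099/0.9269) = -0.06483

D_KL(P||Q) = 3.72241 - 0.06483 = 3.65758 ≈ 3.6576 bits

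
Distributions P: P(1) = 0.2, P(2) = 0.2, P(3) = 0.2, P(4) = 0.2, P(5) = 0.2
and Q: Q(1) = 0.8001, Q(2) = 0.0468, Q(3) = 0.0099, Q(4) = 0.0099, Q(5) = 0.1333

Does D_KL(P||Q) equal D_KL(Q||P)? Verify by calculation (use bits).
D_KL(P||Q) = 1.8707 bits, D_KL(Q||P) = 1.3384 bits. No — D_KL(P||Q) ≠ D_KL(Q||P) for this pair.

D_KL(P||Q) = Σ P(x) log₂(P(x)/Q(x))

Computing term by term:
  P(1)·log₂(P(1)/Q(1)) = 0.2·log₂(0.2/0.8001) = -0.40004
  P(2)·log₂(P(2)/Q(2)) = 0.2·log₂(0.2/0.0468) = 0.41908
  P(3)·log₂(P(3)/Q(3)) = 0.2·log₂(0.2/0.0099) = 0.86729
  P(4)·log₂(P(4)/Q(4)) = 0.2·log₂(0.2/0.0099) = 0.86729
  P(5)·log₂(P(5)/Q(5)) = 0.2·log₂(0.2/0.1333) = 0.11706

D_KL(P||Q) = -0.40004 + 0.41908 + 0.86729 + 0.86729 + 0.11706 = 1.87068 ≈ 1.8707 bits

D_KL(Q||P) = Σ Q(x) log₂(Q(x)/P(x))

Computing term by term:
  Q(1)·log₂(Q(1)/P(1)) = 0.8001·log₂(0.8001/0.2) = 1.60034
  Q(2)·log₂(Q(2)/P(2)) = 0.0468·log₂(0.0468/0.2) = -0.09807
  Q(3)·log₂(Q(3)/P(3)) = 0.0099·log₂(0.0099/0.2) = -0.04293
  Q(4)·log₂(Q(4)/P(4)) = 0.0099·log₂(0.0099/0.2) = -0.04293
  Q(5)·log₂(Q(5)/P(5)) = 0.1333·log₂(0.1333/0.2) = -0.07802

D_KL(Q||P) = 1.60034 - 0.09807 - 0.04293 - 0.04293 - 0.07802 = 1.33839 ≈ 1.3384 bits

These are NOT equal (difference: 0.5323 bits). KL divergence is asymmetric: D_KL(P||Q) ≠ D_KL(Q||P) in general.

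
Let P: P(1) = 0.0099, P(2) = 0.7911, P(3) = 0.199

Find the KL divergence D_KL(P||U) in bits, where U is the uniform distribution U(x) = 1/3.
0.7881 bits

U(i) = 1/3 for all i

D_KL(P||U) = Σ P(x) log₂(P(x) / (1/3))
           = Σ P(x) log₂(P(x)) + log₂(3)
           = log₂(3) - H(P)

H(P) = -Σ P(x) log₂(P(x)):
  -P(1)·log₂(P(1)) = -(0.0099)·log₂(0.0099) = 0.06592
  -P(2)·log₂(P(2)) = -(0.7911)·log₂(0.7911) = 0.26745
  -P(3)·log₂(P(3)) = -(0.199)·log₂(0.199) = 0.46350
H(P) = 0.06592 + 0.26745 + 0.46350 = 0.79687 bits

log₂(3) = 1.58496 bits

D_KL(P||U) = 1.58496 - 0.79687 = 0.78809 ≈ 0.7881 bits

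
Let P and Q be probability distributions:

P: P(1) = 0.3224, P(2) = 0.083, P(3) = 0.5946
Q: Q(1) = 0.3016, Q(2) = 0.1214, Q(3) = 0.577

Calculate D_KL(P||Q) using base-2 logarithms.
0.0113 bits

D_KL(P||Q) = Σ P(x) log₂(P(x)/Q(x))

Computing term by term:
  P(1)·log₂(P(1)/Q(1)) = 0.3224·log₂(0.3224/0.3016) = 0.03102
  P(2)·log₂(P(2)/Q(2)) = 0.083·log₂(0.083/0.1214) = -0.04553
  P(3)·log₂(P(3)/Q(3)) = 0.5946·log₂(0.5946/0.577) = 0.02577

D_KL(P||Q) = 0.03102 - 0.04553 + 0.02577 = 0.01126 ≈ 0.0113 bits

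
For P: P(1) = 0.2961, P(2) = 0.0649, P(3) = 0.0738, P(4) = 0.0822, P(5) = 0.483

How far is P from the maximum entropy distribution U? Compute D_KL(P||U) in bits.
0.4650 bits

U(i) = 1/5 for all i

D_KL(P||U) = Σ P(x) log₂(P(x) / (1/5))
           = Σ P(x) log₂(P(x)) + log₂(5)
           = log₂(5) - H(P)

H(P) = -Σ P(x) log₂(P(x)):
  -P(1)·log₂(P(1)) = -(0.2961)·log₂(0.2961) = 0.51991
  -P(2)·log₂(P(2)) = -(0.0649)·log₂(0.0649) = 0.25607
  -P(3)·log₂(P(3)) = -(0.0738)·log₂(0.0738) = 0.27751
  -P(4)·log₂(P(4)) = -(0.0822)·log₂(0.0822) = 0.29631
  -P(5)·log₂(P(5)) = -(0.483)·log₂(0.483) = 0.50710
H(P) = 0.51991 + 0.25607 + 0.27751 + 0.29631 + 0.50710 = 1.85690 bits

log₂(5) = 2.32193 bits

D_KL(P||U) = 2.32193 - 1.85690 = 0.46503 ≈ 0.4650 bits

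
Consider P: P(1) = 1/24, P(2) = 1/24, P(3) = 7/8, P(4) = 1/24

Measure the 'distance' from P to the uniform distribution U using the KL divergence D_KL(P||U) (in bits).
1.2583 bits

U(i) = 1/4 for all i

D_KL(P||U) = Σ P(x) log₂(P(x) / (1/4))
           = Σ P(x) log₂(P(x)) + log₂(4)
           = log₂(4) - H(P)

H(P) = -Σ P(x) log₂(P(x)):
  -P(1)·log₂(P(1)) = -(1/24)·log₂(1/24) = 0.19104
  -P(2)·log₂(P(2)) = -(1/24)·log₂(1/24) = 0.19104
  -P(3)·log₂(P(3)) = -(7/8)·log₂(7/8) = 0.16856
  -P(4)·log₂(P(4)) = -(1/24)·log₂(1/24) = 0.19104
H(P) = 0.19104 + 0.19104 + 0.16856 + 0.19104 = 0.74168 bits

log₂(4) = 2.00000 bits

D_KL(P||U) = 2.00000 - 0.74168 = 1.25832 ≈ 1.2583 bits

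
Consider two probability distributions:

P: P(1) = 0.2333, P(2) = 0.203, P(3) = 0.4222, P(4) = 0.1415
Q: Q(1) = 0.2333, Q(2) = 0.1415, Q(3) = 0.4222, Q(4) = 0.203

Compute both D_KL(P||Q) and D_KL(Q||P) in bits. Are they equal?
D_KL(P||Q) = 0.0320 bits, D_KL(Q||P) = 0.0320 bits. Yes, in this case they are equal (although KL divergence is not symmetric in general).

D_KL(P||Q) = Σ P(x) log₂(P(x)/Q(x))

Computing term by term:
  P(1)·log₂(P(1)/Q(1)) = 0.2333·log₂(0.2333/0.2333) = 0.00000
  P(2)·log₂(P(2)/Q(2)) = 0.203·log₂(0.203/0.1415) = 0.10570
  P(3)·log₂(P(3)/Q(3)) = 0.4222·log₂(0.4222/0.4222) = 0.00000
  P(4)·log₂(P(4)/Q(4)) = 0.1415·log₂(0.1415/0.203) = -0.07368

D_KL(P||Q) = 0.00000 + 0.10570 + 0.00000 - 0.07368 = 0.03202 ≈ 0.0320 bits

D_KL(Q||P) = Σ Q(x) log₂(Q(x)/P(x))

Computing term by term:
  Q(1)·log₂(Q(1)/P(1)) = 0.2333·log₂(0.2333/0.2333) = 0.00000
  Q(2)·log₂(Q(2)/P(2)) = 0.1415·log₂(0.1415/0.203) = -0.07368
  Q(3)·log₂(Q(3)/P(3)) = 0.4222·log₂(0.4222/0.4222) = 0.00000
  Q(4)·log₂(Q(4)/P(4)) = 0.203·log₂(0.203/0.1415) = 0.10570

D_KL(Q||P) = 0.00000 - 0.07368 + 0.00000 + 0.10570 = 0.03202 ≈ 0.0320 bits

These ARE equal here. Q is P with outcomes relabeled (Q(2) = P(4), Q(4) = P(2)) by a relabeling that is its own inverse, so the two sums contain exactly the same terms in a different order. This is a special case — KL divergence is not symmetric in general: D_KL(P||Q) ≠ D_KL(Q||P) for most P, Q.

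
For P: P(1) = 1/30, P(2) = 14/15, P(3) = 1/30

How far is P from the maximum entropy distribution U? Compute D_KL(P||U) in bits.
1.1649 bits

U(i) = 1/3 for all i

D_KL(P||U) = Σ P(x) log₂(P(x) / (1/3))
           = Σ P(x) log₂(P(x)) + log₂(3)
           = log₂(3) - H(P)

H(P) = -Σ P(x) log₂(P(x)):
  -P(1)·log₂(P(1)) = -(1/30)·log₂(1/30) = 0.16356
  -P(2)·log₂(P(2)) = -(14/15)·log₂(14/15) = 0.09290
  -P(3)·log₂(P(3)) = -(1/30)·log₂(1/30) = 0.16356
H(P) = 0.16356 + 0.09290 + 0.16356 = 0.42002 bits

log₂(3) = 1.58496 bits

D_KL(P||U) = 1.58496 - 0.42002 = 1.16494 ≈ 1.1649 bits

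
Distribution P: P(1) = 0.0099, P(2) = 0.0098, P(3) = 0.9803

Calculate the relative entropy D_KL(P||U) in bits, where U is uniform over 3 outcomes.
1.4255 bits

U(i) = 1/3 for all i

D_KL(P||U) = Σ P(x) log₂(P(x) / (1/3))
           = Σ P(x) log₂(P(x)) + log₂(3)
           = log₂(3) - H(P)

H(P) = -Σ P(x) log₂(P(x)):
  -P(1)·log₂(P(1)) = -(0.0099)·log₂(0.0099) = 0.06592
  -P(2)·log₂(P(2)) = -(0.0098)·log₂(0.0098) = 0.06540
  -P(3)·log₂(P(3)) = -(0.9803)·log₂(0.9803) = 0.02814
H(P) = 0.06592 + 0.06540 + 0.02814 = 0.15946 bits

log₂(3) = 1.58496 bits

D_KL(P||U) = 1.58496 - 0.15946 = 1.42550 ≈ 1.4255 bits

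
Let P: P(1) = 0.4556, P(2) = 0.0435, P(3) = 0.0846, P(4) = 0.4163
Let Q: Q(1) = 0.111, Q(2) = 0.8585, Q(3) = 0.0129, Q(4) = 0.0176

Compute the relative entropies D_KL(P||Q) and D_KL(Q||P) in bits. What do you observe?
D_KL(P||Q) = 2.8705 bits, D_KL(Q||P) = 3.3524 bits. The two directions give different values (D_KL(Q||P) exceeds D_KL(P||Q) by 0.4819 bits): KL divergence is asymmetric.

D_KL(P||Q) = Σ P(x) log₂(P(x)/Q(x))

Computing term by term:
  P(1)·log₂(P(1)/Q(1)) = 0.4556·log₂(0.4556/0.111) = 0.92815
  P(2)·log₂(P(2)/Q(2)) = 0.0435·log₂(0.0435/0.8585) = -0.18717
  P(3)·log₂(P(3)/Q(3)) = 0.0846·log₂(0.0846/0.0129) = 0.22954
  P(4)·log₂(P(4)/Q(4)) = 0.4163·log₂(0.4163/0.0176) = 1.89998

D_KL(P||Q) = 0.92815 - 0.18717 + 0.22954 + 1.89998 = 2.87050 ≈ 2.8705 bits

D_KL(Q||P) = Σ Q(x) log₂(Q(x)/P(x))

Computing term by term:
  Q(1)·log₂(Q(1)/P(1)) = 0.111·log₂(0.111/0.4556) = -0.22613
  Q(2)·log₂(Q(2)/P(2)) = 0.8585·log₂(0.8585/0.0435) = 3.69389
  Q(3)·log₂(Q(3)/P(3)) = 0.0129·log₂(0.0129/0.0846) = -0.03500
  Q(4)·log₂(Q(4)/P(4)) = 0.0176·log₂(0.0176/0.4163) = -0.08033

D_KL(Q||P) = -0.22613 + 3.69389 - 0.03500 - 0.08033 = 3.35243 ≈ 3.3524 bits

These are NOT equal (difference: 0.4819 bits). KL divergence is asymmetric: D_KL(P||Q) ≠ D_KL(Q||P) in general.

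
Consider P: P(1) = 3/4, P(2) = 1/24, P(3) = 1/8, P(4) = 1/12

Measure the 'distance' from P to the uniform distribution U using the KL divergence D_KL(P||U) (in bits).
0.8239 bits

U(i) = 1/4 for all i

D_KL(P||U) = Σ P(x) log₂(P(x) / (1/4))
           = Σ P(x) log₂(P(x)) + log₂(4)
           = log₂(4) - H(P)

H(P) = -Σ P(x) log₂(P(x)):
  -P(1)·log₂(P(1)) = -(3/4)·log₂(3/4) = 0.31128
  -P(2)·log₂(P(2)) = -(1/24)·log₂(1/24) = 0.19104
  -P(3)·log₂(P(3)) = -(1/8)·log₂(1/8) = 0.37500
  -P(4)·log₂(P(4)) = -(1/12)·log₂(1/12) = 0.29875
H(P) = 0.31128 + 0.19104 + 0.37500 + 0.29875 = 1.17607 bits

log₂(4) = 2.00000 bits

D_KL(P||U) = 2.00000 - 1.17607 = 0.82393 ≈ 0.8239 bits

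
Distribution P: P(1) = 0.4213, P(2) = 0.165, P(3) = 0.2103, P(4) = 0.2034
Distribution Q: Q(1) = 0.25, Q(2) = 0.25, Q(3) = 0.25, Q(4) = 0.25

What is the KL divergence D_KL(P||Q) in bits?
0.1053 bits

D_KL(P||Q) = Σ P(x) log₂(P(x)/Q(x))

Computing term by term:
  P(1)·log₂(P(1)/Q(1)) = 0.4213·log₂(0.4213/0.25) = 0.31721
  P(2)·log₂(P(2)/Q(2)) = 0.165·log₂(0.165/0.25) = -0.09891
  P(3)·log₂(P(3)/Q(3)) = 0.2103·log₂(0.2103/0.25) = -0.05247
  P(4)·log₂(P(4)/Q(4)) = 0.2034·log₂(0.2034/0.25) = -0.06053

D_KL(P||Q) = 0.31721 - 0.09891 - 0.05247 - 0.06053 = 0.10530 ≈ 0.1053 bits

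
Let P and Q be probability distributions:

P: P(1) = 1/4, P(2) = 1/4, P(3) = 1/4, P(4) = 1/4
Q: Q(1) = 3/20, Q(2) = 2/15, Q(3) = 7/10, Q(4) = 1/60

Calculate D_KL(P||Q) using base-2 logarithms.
1.0163 bits

D_KL(P||Q) = Σ P(x) log₂(P(x)/Q(x))

Computing term by term:
  P(1)·log₂(P(1)/Q(1)) = (1/4)·log₂((1/4)/(3/20)) = 0.18424
  P(2)·log₂(P(2)/Q(2)) = (1/4)·log₂((1/4)/(2/15)) = 0.22672
  P(3)·log₂(P(3)/Q(3)) = (1/4)·log₂((1/4)/(7/10)) = -0.37136
  P(4)·log₂(P(4)/Q(4)) = (1/4)·log₂((1/4)/(1/60)) = 0.97672

D_KL(P||Q) = 0.18424 + 0.22672 - 0.37136 + 0.97672 = 1.01632 ≈ 1.0163 bits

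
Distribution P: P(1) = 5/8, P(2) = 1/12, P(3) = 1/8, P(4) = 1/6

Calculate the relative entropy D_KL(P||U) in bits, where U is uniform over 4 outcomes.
0.4716 bits

U(i) = 1/4 for all i

D_KL(P||U) = Σ P(x) log₂(P(x) / (1/4))
           = Σ P(x) log₂(P(x)) + log₂(4)
           = log₂(4) - H(P)

H(P) = -Σ P(x) log₂(P(x)):
  -P(1)·log₂(P(1)) = -(5/8)·log₂(5/8) = 0.42379
  -P(2)·log₂(P(2)) = -(1/12)·log₂(1/12) = 0.29875
  -P(3)·log₂(P(3)) = -(1/8)·log₂(1/8) = 0.37500
  -P(4)·log₂(P(4)) = -(1/6)·log₂(1/6) = 0.43083
H(P) = 0.42379 + 0.29875 + 0.37500 + 0.43083 = 1.52837 bits

log₂(4) = 2.00000 bits

D_KL(P||U) = 2.00000 - 1.52837 = 0.47163 ≈ 0.4716 bits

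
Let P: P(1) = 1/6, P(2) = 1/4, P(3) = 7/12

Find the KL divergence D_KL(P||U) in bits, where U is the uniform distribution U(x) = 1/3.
0.2005 bits

U(i) = 1/3 for all i

D_KL(P||U) = Σ P(x) log₂(P(x) / (1/3))
           = Σ P(x) log₂(P(x)) + log₂(3)
           = log₂(3) - H(P)

H(P) = -Σ P(x) log₂(P(x)):
  -P(1)·log₂(P(1)) = -(1/6)·log₂(1/6) = 0.43083
  -P(2)·log₂(P(2)) = -(1/4)·log₂(1/4) = 0.50000
  -P(3)·log₂(P(3)) = -(7/12)·log₂(7/12) = 0.45360
H(P) = 0.43083 + 0.50000 + 0.45360 = 1.38443 bits

log₂(3) = 1.58496 bits

D_KL(P||U) = 1.58496 - 1.38443 = 0.20053 ≈ 0.2005 bits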